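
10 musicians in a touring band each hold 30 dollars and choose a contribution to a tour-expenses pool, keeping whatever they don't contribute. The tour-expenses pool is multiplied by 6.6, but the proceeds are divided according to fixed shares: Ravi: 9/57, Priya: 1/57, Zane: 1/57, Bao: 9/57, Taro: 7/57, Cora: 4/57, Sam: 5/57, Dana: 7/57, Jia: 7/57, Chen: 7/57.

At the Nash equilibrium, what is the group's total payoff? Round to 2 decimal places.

For player j, contributing a unit is worthwhile iff 6.6 × (j's share) ≥ 1, i.e. iff j's share is at least 0.1515.
The shares above 0.1515 belong to Ravi and Bao, contributing 30 each; the remaining 8 contribute 0. Total contributed: 60.
The tour-expenses pool pays out 6.6 × 60 = 396.00 in total (split across the unequal shares, but the aggregate is all that matters for the group sum).
The 8 free-riders keep 30 each, adding 240. Group total = 240 + 396.00 = 636.00.

636.00 dollars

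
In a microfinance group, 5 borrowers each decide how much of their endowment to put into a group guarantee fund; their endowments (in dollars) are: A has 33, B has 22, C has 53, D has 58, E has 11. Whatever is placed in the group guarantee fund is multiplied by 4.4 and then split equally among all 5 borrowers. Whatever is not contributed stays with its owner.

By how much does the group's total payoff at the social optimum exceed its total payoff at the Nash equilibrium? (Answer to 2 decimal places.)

The private return per contributed unit is 4.4/5 = 0.8800 < 1 for every player regardless of endowment, so the Nash equilibrium is zero contribution and the group total is Σ E_j = 33 + 22 + 53 + 58 + 11 = 177.
Each contributed unit returns 4.400 to the group, so the social optimum is full contribution by everyone: group total = 4.400 × 177 = 778.80.
Efficiency loss = (4.400 − 1) × 177 = 601.80.

601.80 dollars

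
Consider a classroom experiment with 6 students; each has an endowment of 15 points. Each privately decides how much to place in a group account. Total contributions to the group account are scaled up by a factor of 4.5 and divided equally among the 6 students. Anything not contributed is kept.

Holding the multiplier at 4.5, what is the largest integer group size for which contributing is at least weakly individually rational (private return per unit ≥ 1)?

Private return per unit is 4.5/(group size), which is ≥ 1 whenever the group size is ≤ 4.5.
The largest such integer is 4.

4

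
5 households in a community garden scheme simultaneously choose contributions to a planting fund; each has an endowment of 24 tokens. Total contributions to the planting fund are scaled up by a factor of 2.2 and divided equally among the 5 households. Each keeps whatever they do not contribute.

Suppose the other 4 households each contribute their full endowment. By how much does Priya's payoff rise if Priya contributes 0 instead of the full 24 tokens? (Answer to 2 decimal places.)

Switching from a contribution of 24 to 0 lets Priya keep an extra 24 tokens, but lowers the planting fund by 24, which costs Priya their own share of that drop: 2.2/5 × 24 = 10.56.
Net gain = 24 − 10.56 = 13.44. The private return per contributed unit (0.4400) is below 1, so free-riding is indeed the best response regardless of what the others do.

13.44 tokens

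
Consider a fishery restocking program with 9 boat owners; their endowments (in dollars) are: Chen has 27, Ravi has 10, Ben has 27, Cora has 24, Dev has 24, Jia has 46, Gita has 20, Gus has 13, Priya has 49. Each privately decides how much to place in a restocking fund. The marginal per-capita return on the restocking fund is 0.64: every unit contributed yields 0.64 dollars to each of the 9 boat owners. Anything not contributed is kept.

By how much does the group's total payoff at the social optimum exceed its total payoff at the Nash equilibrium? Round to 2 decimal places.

1142.40 dollars

The private return per contributed unit is 0.64 < 1 for everyone, so the Nash equilibrium is zero contribution and the group total is Σ E_j = 27 + 10 + 27 + 24 + 24 + 46 + 20 + 13 + 49 = 240.
Each contributed unit returns 5.760 to the group, so the social optimum is full contribution by everyone: group total = 5.760 × 240 = 1382.40.
Efficiency loss = (5.760 − 1) × 240 = 1142.40.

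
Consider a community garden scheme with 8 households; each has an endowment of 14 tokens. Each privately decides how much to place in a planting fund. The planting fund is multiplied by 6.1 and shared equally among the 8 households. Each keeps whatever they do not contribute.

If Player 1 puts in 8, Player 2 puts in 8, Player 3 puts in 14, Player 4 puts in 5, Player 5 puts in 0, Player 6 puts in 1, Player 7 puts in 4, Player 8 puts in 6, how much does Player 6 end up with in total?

48.08 tokens

Total contributed: 8 + 8 + 14 + 5 + 0 + 1 + 4 + 6 = 46.
Each receives 6.1 × 46 / 8 = 35.08 from the planting fund.
Player 6 keeps 14 − 1 = 13, so Player 6's payoff is 13 + 35.08 = 48.08.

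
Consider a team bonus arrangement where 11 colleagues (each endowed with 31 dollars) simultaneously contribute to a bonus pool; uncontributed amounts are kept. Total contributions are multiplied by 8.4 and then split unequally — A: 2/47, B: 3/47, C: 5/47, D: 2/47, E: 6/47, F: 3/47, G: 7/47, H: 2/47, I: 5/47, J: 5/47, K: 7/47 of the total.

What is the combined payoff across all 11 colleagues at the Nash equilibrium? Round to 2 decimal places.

For player j, contributing a unit is worthwhile iff 8.4 × (j's share) ≥ 1, i.e. iff j's share is at least 0.1190.
E, G and K clear that bar, contributing 31 each; the remaining 8 contribute 0. Total contributed: 93.
The bonus pool pays out 8.4 × 93 = 781.20 in total (split across the unequal shares, but the aggregate is all that matters for the group sum).
The 8 free-riders keep 31 each, adding 248. Group total = 248 + 781.20 = 1029.20.

1029.20 dollars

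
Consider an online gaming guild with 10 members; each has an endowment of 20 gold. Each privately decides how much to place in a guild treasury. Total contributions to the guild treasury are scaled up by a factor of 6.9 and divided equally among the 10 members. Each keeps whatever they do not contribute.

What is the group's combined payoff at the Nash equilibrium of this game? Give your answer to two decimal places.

200.00 gold

Each contributed unit returns 6.9/10 = 0.6900 to its contributor — below 1 — so contributing 0 is dominant for every player. At the Nash equilibrium everyone keeps their 20, and the group total is 10 × 20 = 200.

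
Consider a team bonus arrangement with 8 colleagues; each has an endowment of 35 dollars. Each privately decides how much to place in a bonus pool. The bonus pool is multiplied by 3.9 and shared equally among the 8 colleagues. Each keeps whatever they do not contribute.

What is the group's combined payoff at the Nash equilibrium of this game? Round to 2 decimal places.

Each contributed unit returns 3.9/8 = 0.4875 to its contributor — below 1 — so contributing 0 is dominant for every player. At the Nash equilibrium everyone keeps their 35, and the group total is 8 × 35 = 280.

280.00 dollars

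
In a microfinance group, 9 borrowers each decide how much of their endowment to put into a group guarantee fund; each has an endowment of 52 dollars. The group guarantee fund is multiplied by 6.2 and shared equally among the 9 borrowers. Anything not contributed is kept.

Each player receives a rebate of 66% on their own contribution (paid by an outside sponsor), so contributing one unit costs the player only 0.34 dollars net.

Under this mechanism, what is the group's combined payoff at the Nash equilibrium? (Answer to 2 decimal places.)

Under the mechanism each unit contributed yields (6.2/9) / 0.34 = 2.0261 back to its contributor per unit of net cost, which exceeds 1, making full contribution the dominant choice for everyone.
At the Nash equilibrium everyone contributes 52. Group total payoff = 9 × (52 × 0.66 + 6.2 × 52) = 3210.48.

3210.48 dollars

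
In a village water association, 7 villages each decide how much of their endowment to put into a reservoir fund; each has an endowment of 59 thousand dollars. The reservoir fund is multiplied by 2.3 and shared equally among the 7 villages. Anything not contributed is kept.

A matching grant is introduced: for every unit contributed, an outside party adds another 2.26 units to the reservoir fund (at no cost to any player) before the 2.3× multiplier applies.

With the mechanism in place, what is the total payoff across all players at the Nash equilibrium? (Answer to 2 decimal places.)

3096.67 thousand dollars

The effective private return per unit is now 2.3 × 3.26 / 7 = 1.0711 > 1, so every player's dominant strategy flips to full contribution.
At the Nash equilibrium everyone contributes 59. Group total payoff = 2.3 × 3.26 × 413 = 3096.67.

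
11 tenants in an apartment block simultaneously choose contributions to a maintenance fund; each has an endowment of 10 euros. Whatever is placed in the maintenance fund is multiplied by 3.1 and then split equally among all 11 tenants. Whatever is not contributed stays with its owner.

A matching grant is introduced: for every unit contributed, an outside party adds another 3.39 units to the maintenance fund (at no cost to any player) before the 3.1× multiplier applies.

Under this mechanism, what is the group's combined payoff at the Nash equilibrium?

1496.99 euros

The effective private return per unit is now 3.1 × 4.39 / 11 = 1.2372 > 1, so every player's dominant strategy flips to full contribution.
At the Nash equilibrium everyone contributes 10. Group total payoff = 3.1 × 4.39 × 110 = 1496.99.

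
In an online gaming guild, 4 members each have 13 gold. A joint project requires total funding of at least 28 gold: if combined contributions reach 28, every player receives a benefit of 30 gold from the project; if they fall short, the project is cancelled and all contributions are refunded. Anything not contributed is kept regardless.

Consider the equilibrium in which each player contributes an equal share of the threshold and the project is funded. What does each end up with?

36 gold

Equal share of the threshold: 28/4 = 7.
At this profile no one gains by cutting their contribution: any cut drops the total below 28, the project is cancelled, contributions are refunded, and the deviator ends with 13, which is less than 13 − 7 + 30 = 36. Contributing more than 7 just wastes the excess. So contributing exactly 7 is a best response.
Each player's payoff: 13 − 7 + 30 = 36.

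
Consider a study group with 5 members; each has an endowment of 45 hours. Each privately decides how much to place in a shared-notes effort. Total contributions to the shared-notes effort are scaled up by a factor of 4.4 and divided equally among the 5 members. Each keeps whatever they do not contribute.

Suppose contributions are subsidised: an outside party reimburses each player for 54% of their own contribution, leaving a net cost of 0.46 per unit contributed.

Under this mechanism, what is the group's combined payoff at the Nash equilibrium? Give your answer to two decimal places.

Under the mechanism each unit contributed yields (4.4/5) / 0.46 = 1.9130 back to its contributor per unit of net cost, which exceeds 1, making full contribution the dominant choice for everyone.
So the Nash equilibrium is full contribution by all 5; the group earns 5 × (45 × 0.54 + 4.4 × 45) = 1111.50.

1111.50 hours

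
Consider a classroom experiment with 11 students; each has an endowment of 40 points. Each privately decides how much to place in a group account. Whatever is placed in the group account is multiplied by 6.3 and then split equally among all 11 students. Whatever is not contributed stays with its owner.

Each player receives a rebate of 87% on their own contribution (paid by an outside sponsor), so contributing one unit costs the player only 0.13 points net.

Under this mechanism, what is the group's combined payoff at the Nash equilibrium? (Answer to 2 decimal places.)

With the mechanism, a contributed unit returns (6.3/11) / 0.13 = 4.4056 per unit of net cost to the contributor — now above 1 — so contributing fully is weakly dominant for every player.
At the Nash equilibrium everyone contributes 40. Group total payoff = 11 × (40 × 0.87 + 6.3 × 40) = 3154.80.

3154.80 points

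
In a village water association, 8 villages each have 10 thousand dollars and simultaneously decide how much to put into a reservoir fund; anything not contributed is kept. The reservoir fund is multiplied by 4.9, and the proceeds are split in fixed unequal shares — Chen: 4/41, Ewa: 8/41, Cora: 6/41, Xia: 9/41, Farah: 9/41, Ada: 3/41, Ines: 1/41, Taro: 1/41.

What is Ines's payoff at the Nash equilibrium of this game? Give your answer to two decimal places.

12.39 thousand dollars

Each unit j contributes comes back to j as 4.9 × (j's share), so j prefers to contribute only if that share exceeds 1/4.9 = 0.2041; otherwise keeping the unit dominates.
The shares above 0.2041 belong to Xia and Farah, contributing 10 each; the remaining 6 contribute 0. Total contributed: 20.
Ines keeps 10 and receives 4.9 × 20 × 1/41 = 2.39 from the reservoir fund, for a payoff of 12.39.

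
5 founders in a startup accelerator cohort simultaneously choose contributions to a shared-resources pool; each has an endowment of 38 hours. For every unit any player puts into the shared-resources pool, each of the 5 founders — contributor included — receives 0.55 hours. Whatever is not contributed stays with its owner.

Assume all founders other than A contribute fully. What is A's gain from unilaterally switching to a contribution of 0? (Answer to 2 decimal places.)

Switching from a contribution of 38 to 0 lets A keep an extra 38 hours, but lowers the shared-resources pool by 38, which costs A their own share of that drop: 0.55 × 38 = 20.90.
Net gain = 38 − 20.90 = 17.10. The private return per contributed unit (0.55) is below 1, so free-riding is indeed the best response regardless of what the others do.

17.10 hours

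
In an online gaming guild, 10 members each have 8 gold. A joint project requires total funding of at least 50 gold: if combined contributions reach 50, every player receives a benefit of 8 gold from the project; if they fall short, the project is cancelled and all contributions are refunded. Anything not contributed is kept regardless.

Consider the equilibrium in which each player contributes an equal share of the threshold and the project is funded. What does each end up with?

Equal share of the threshold: 50/10 = 5.
At this profile no one gains by cutting their contribution: any cut drops the total below 50, the project is cancelled, contributions are refunded, and the deviator ends with 8, which is less than 8 − 5 + 8 = 11. Contributing more than 5 just wastes the excess. So contributing exactly 5 is a best response.
Each player's payoff: 8 − 5 + 8 = 11.

11 gold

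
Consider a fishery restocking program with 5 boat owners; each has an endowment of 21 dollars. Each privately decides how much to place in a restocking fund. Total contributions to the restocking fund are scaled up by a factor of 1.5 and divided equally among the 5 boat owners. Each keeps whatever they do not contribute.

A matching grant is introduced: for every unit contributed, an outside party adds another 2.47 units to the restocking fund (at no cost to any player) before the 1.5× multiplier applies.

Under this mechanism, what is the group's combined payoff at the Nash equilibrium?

546.53 dollars

The effective private return per unit is now 1.5 × 3.47 / 5 = 1.0410 > 1, so every player's dominant strategy flips to full contribution.
At the Nash equilibrium everyone contributes 21. Group total payoff = 1.5 × 3.47 × 105 = 546.53.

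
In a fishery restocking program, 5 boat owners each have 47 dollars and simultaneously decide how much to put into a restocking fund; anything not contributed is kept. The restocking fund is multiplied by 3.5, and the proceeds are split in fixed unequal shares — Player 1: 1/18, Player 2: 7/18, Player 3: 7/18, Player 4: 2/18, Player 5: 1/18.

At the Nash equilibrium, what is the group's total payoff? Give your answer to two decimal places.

Player j's private return per contributed unit is 3.5 × (j's share). Contributing is weakly dominant for j when that share is at least 1/3.5 = 0.2857, and contributing 0 is dominant otherwise.
Player 2 and Player 3 are above the threshold, contributing 47 each; the remaining 3 contribute 0. Total contributed: 94.
The restocking fund pays out 3.5 × 94 = 329.00 in total (split across the unequal shares, but the aggregate is all that matters for the group sum).
The 3 free-riders keep 47 each, adding 141. Group total = 141 + 329.00 = 470.00.

470.00 dollars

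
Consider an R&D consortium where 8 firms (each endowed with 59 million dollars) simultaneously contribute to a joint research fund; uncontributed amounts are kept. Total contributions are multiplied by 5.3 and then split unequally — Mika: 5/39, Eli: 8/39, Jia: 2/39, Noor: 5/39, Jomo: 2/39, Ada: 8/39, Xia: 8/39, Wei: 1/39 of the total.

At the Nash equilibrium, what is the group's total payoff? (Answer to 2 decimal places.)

1233.10 million dollars

For player j, contributing a unit is worthwhile iff 5.3 × (j's share) ≥ 1, i.e. iff j's share is at least 0.1887.
The shares above 0.1887 belong to Eli, Ada and Xia, contributing 59 each; the remaining 5 contribute 0. Total contributed: 177.
The joint research fund pays out 5.3 × 177 = 938.10 in total (split across the unequal shares, but the aggregate is all that matters for the group sum).
The 5 free-riders keep 59 each, adding 295. Group total = 295 + 938.10 = 1233.10.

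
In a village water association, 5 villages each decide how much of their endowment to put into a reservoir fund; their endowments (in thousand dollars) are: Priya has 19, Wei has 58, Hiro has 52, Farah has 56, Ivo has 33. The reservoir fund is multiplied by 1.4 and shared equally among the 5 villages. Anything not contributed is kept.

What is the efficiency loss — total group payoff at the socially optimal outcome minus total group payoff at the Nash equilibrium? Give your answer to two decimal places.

87.20 thousand dollars

The private return per contributed unit is 1.4/5 = 0.2800 < 1 for every player regardless of endowment, so the Nash equilibrium is zero contribution and the group total is Σ E_j = 19 + 58 + 52 + 56 + 33 = 218.
Each contributed unit returns 1.400 to the group, so the social optimum is full contribution by everyone: group total = 1.400 × 218 = 305.20.
Efficiency loss = (1.400 − 1) × 218 = 87.20.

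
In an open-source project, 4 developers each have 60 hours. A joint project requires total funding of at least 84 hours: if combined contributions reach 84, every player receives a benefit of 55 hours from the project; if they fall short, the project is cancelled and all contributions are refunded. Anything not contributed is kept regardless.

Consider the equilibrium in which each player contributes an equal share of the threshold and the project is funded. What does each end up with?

Equal share of the threshold: 84/4 = 21.
At this profile no one gains by cutting their contribution: any cut drops the total below 84, the project is cancelled, contributions are refunded, and the deviator ends with 60, which is less than 60 − 21 + 55 = 94. Contributing more than 21 just wastes the excess. So contributing exactly 21 is a best response.
Each player's payoff: 60 − 21 + 55 = 94.

94 hours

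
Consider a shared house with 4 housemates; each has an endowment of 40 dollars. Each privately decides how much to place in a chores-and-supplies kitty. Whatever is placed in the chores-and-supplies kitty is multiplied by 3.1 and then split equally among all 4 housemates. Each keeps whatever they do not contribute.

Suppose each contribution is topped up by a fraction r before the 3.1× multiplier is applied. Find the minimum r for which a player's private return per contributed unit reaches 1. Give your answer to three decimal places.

With matching at rate r, one contributed unit becomes (1 + r) in the chores-and-supplies kitty and returns 3.1 × (1 + r) / 4 to the contributor.
Setting this equal to 1: 1 + r = 4/3.1 = 1.2903.
So the minimum matching rate is r = 1.2903 − 1 = 0.290.

0.290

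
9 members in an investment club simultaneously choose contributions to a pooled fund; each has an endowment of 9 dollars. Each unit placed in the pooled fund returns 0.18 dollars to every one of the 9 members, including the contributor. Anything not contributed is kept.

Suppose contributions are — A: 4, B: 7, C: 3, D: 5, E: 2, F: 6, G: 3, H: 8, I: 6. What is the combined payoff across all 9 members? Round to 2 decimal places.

Total contributed: 4 + 7 + 3 + 5 + 2 + 6 + 3 + 8 + 6 = 44; total kept: 9 × 9 − 44 = 37.
The pooled fund pays out 0.18 × 9 × 44 = 71.28 in aggregate.
Group total = 37 + 71.28 = 108.28.

108.28 dollars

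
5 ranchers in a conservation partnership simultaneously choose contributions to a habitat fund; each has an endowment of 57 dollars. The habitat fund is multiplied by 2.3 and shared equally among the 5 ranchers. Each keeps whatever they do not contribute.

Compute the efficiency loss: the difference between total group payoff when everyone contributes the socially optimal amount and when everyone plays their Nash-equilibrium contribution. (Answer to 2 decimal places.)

370.50 dollars

Each contributed unit returns 2.3/5 = 0.4600 to its contributor — below 1 — so contributing 0 is dominant for every player. At the Nash equilibrium everyone keeps their 57, and the group total is 5 × 57 = 285.
Each contributed unit returns 2.300 to the group as a whole (0.4600 to each of 5 players), which exceeds 1, so the social optimum is full contribution: group total = 2.300 × 285 = 655.50.
Efficiency loss = 655.50 − 285 = 370.50.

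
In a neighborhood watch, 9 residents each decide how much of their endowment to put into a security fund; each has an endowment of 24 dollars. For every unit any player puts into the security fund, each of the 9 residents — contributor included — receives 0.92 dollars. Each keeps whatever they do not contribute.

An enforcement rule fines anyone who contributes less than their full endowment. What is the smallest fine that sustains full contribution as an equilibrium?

1.92 dollars

Given the others contribute fully, the best deviation is to contribute 0 (any partial contribution still incurs the fine and gives up units whose private return 0.92 is below 1).
Deviating from 24 to 0 saves 24 dollars but forfeits the deviator's share of the drop in the security fund: 0.92 × 24 = 22.08.
So the deviation gain is 24 − 22.08 = 1.92, and the fine must be at least 1.92 dollars to wipe it out.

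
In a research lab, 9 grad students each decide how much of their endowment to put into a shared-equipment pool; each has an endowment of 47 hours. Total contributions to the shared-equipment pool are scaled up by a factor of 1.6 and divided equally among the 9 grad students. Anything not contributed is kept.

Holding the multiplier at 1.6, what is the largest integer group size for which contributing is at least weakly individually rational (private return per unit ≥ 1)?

1

Private return per unit is 1.6/(group size), which is ≥ 1 whenever the group size is ≤ 1.6.
The largest such integer is 1.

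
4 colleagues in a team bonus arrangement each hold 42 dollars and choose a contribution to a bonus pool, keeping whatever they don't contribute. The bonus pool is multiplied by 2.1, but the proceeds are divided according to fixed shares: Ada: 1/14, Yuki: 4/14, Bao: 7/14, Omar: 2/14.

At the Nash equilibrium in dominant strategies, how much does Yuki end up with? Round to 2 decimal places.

67.20 dollars

A player with share s gets back 2.1·s per unit contributed, so full contribution is dominant for anyone with s > 1/2.1 = 0.4762 and zero contribution is dominant for anyone below.
Bao alone (share 7/14) is above the threshold, contributing 42; the remaining 3 contribute 0. Total contributed: 42.
Yuki keeps 42 and receives 2.1 × 42 × 4/14 = 25.20 from the bonus pool, for a payoff of 67.20.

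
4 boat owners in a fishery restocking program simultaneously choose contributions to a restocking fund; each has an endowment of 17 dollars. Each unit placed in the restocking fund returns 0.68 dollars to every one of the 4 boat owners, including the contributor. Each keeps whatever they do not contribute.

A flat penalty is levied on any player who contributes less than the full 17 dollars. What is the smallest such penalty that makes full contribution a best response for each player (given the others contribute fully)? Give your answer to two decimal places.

Given the others contribute fully, the best deviation is to contribute 0 (any partial contribution still incurs the fine and gives up units whose private return 0.68 is below 1).
Deviating from 17 to 0 saves 17 dollars but forfeits the deviator's share of the drop in the restocking fund: 0.68 × 17 = 11.56.
So the deviation gain is 17 − 11.56 = 5.44, and the fine must be at least 5.44 dollars to wipe it out.

5.44 dollars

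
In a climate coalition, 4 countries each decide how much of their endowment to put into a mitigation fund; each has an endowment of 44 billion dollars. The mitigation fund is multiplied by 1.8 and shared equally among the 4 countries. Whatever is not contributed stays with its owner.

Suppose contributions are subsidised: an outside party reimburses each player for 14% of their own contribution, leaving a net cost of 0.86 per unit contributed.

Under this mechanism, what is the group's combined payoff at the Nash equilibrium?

176.00 billion dollars

Even with the mechanism, each unit contributed returns only (1.8/4) / 0.86 = 0.5233 per unit of net cost, so contributing nothing is still dominant.
Everyone keeps their endowment and the group total is 4 × 44 = 176.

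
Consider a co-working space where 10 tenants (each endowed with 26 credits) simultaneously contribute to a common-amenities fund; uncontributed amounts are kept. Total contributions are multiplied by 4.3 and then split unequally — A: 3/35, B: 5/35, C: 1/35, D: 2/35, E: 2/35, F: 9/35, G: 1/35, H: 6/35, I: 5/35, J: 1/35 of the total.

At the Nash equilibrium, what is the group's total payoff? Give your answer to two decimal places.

345.80 credits

Player j's private return per contributed unit is 4.3 × (j's share). Contributing is weakly dominant for j when that share is at least 1/4.3 = 0.2326, and contributing 0 is dominant otherwise.
The only share above 0.2326 is F's 9/35, contributing 26; the remaining 9 contribute 0. Total contributed: 26.
The common-amenities fund pays out 4.3 × 26 = 111.80 in total (split across the unequal shares, but the aggregate is all that matters for the group sum).
The 9 free-riders keep 26 each, adding 234. Group total = 234 + 111.80 = 345.80.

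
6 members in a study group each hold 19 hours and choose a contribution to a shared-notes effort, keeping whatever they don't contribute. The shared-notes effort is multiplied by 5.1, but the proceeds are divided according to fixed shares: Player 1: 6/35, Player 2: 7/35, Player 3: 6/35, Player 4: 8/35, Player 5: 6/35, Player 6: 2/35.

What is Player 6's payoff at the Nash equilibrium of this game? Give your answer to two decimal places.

For player j, contributing a unit is worthwhile iff 5.1 × (j's share) ≥ 1, i.e. iff j's share is at least 0.1961.
The shares above 0.1961 belong to Player 2 and Player 4, contributing 19 each; the remaining 4 contribute 0. Total contributed: 38.
Player 6 keeps 19 and receives 5.1 × 38 × 2/35 = 11.07 from the shared-notes effort, for a payoff of 30.07.

30.07 hours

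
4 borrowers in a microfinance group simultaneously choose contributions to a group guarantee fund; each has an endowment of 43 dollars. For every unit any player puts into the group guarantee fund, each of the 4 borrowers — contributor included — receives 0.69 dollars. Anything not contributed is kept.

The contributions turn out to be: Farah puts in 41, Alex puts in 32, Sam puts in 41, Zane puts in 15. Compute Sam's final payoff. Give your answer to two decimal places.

91.01 dollars

Total contributed: 41 + 32 + 41 + 15 = 129.
Each receives 0.69 × 129 = 89.01 from the group guarantee fund.
Sam keeps 43 − 41 = 2, so Sam's payoff is 2 + 89.01 = 91.01.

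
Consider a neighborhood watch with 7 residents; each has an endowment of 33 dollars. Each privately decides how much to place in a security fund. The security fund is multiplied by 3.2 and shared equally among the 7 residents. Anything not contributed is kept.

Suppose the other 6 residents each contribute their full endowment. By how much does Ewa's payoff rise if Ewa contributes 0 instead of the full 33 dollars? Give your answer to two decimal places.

17.91 dollars

Switching from a contribution of 33 to 0 lets Ewa keep an extra 33 dollars, but lowers the security fund by 33, which costs Ewa their own share of that drop: 3.2/7 × 33 = 15.09.
Net gain = 33 − 15.09 = 17.91. The private return per contributed unit (0.4571) is below 1, so free-riding is indeed the best response regardless of what the others do.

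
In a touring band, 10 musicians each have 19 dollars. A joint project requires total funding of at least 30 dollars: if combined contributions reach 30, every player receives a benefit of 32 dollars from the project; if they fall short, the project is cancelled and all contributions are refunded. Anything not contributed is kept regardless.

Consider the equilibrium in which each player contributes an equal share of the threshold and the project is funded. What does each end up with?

Equal share of the threshold: 30/10 = 3.
At this profile no one gains by cutting their contribution: any cut drops the total below 30, the project is cancelled, contributions are refunded, and the deviator ends with 19, which is less than 19 − 3 + 32 = 48. Contributing more than 3 just wastes the excess. So contributing exactly 3 is a best response.
Each player's payoff: 19 − 3 + 32 = 48.

48 dollars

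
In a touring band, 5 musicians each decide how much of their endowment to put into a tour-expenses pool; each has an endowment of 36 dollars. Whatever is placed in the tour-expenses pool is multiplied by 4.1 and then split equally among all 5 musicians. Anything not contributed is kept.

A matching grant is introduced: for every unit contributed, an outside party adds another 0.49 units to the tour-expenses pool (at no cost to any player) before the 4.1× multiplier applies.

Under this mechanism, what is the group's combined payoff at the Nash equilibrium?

The effective private return per unit is now 4.1 × 1.49 / 5 = 1.2218 > 1, so every player's dominant strategy flips to full contribution.
At the Nash equilibrium everyone contributes 36. Group total payoff = 4.1 × 1.49 × 180 = 1099.62.

1099.62 dollars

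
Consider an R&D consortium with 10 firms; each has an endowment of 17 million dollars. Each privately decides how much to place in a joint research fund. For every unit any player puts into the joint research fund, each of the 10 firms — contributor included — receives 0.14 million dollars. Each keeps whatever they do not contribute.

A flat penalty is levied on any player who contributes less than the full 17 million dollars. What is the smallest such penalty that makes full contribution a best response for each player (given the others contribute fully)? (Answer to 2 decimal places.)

Given the others contribute fully, the best deviation is to contribute 0 (any partial contribution still incurs the fine and gives up units whose private return 0.14 is below 1).
Deviating from 17 to 0 saves 17 million dollars but forfeits the deviator's share of the drop in the joint research fund: 0.14 × 17 = 2.38.
So the deviation gain is 17 − 2.38 = 14.62, and the fine must be at least 14.62 million dollars to wipe it out.

14.62 million dollars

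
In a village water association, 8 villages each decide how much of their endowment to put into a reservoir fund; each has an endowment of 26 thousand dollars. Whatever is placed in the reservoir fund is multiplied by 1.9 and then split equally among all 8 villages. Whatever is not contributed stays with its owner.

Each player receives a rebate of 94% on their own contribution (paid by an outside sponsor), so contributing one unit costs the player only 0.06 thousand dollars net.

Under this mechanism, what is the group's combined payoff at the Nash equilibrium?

590.72 thousand dollars

With the mechanism, a contributed unit returns (1.9/8) / 0.06 = 3.9583 per unit of net cost to the contributor — now above 1 — so contributing fully is weakly dominant for every player.
So the Nash equilibrium is full contribution by all 8; the group earns 8 × (26 × 0.94 + 1.9 × 26) = 590.72.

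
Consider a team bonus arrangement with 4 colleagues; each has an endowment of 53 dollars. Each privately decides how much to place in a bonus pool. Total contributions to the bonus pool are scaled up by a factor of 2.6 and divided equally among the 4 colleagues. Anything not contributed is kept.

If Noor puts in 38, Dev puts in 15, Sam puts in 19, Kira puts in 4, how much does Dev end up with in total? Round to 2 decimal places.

Total contributed: 38 + 15 + 19 + 4 = 76.
Each receives 2.6 × 76 / 4 = 49.40 from the bonus pool.
Dev keeps 53 − 15 = 38, so Dev's payoff is 38 + 49.40 = 87.40.

87.40 dollars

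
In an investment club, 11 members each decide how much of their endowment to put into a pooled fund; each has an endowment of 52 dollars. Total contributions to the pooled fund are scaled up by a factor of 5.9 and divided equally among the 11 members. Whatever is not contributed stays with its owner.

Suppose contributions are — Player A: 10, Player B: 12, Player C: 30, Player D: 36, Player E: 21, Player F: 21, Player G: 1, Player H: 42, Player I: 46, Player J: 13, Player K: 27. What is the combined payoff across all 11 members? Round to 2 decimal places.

Total contributed: 10 + 12 + 30 + 36 + 21 + 21 + 1 + 42 + 46 + 13 + 27 = 259; total kept: 11 × 52 − 259 = 313.
The pooled fund pays out 5.9 × 259 = 1528.10 in aggregate.
Group total = 313 + 1528.10 = 1841.10.

1841.10 dollars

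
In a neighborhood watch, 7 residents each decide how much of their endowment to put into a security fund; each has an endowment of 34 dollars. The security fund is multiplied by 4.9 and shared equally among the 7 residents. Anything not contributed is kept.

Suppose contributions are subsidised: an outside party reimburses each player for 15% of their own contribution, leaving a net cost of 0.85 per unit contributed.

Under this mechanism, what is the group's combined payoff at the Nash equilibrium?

238.00 dollars

With the mechanism, a contributed unit returns (4.9/7) / 0.85 = 0.8235 per unit of net cost — still below 1 — so contributing 0 remains dominant for every player.
At the Nash equilibrium no one contributes; group total payoff = 7 × 34 = 238.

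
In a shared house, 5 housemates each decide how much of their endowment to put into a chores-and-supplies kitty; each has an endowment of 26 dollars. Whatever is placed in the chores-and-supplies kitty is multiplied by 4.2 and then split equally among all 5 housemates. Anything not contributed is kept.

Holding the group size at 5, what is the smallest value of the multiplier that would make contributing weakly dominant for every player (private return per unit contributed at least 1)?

5

A contributed unit returns (multiplier)/5 to its contributor.
This reaches 1 exactly when the multiplier is 5.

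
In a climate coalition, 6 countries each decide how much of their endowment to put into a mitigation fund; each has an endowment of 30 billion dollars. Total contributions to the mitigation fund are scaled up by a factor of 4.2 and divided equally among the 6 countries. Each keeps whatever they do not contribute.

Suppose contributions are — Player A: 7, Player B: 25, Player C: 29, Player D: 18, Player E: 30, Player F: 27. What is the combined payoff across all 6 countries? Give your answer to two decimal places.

615.20 billion dollars

Total contributed: 7 + 25 + 29 + 18 + 30 + 27 = 136; total kept: 6 × 30 − 136 = 44.
The mitigation fund pays out 4.2 × 136 = 571.20 in aggregate.
Group total = 44 + 571.20 = 615.20.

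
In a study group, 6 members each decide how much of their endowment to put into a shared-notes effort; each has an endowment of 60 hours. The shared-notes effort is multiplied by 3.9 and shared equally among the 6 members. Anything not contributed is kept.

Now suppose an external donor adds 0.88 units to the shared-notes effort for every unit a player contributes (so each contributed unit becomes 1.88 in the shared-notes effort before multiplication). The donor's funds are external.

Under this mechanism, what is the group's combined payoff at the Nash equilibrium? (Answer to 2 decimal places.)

2639.52 hours

With the mechanism, a contributed unit returns 3.9 × 1.88 / 6 = 1.2220 per unit of net cost to the contributor — now above 1 — so contributing fully is weakly dominant for every player.
So the Nash equilibrium is full contribution by all 6; the group earns 3.9 × 1.88 × 360 = 2639.52.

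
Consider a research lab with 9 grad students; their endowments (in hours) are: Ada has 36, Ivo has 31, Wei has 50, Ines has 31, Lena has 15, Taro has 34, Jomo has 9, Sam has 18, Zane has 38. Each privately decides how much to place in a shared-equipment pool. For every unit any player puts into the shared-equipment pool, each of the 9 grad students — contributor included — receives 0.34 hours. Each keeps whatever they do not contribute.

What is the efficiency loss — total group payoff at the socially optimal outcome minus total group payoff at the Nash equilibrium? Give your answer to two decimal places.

The private return per contributed unit is 0.34 < 1 for everyone, so the Nash equilibrium is zero contribution and the group total is Σ E_j = 36 + 31 + 50 + 31 + 15 + 34 + 9 + 18 + 38 = 262.
Each contributed unit returns 3.060 to the group, so the social optimum is full contribution by everyone: group total = 3.060 × 262 = 801.72.
Efficiency loss = (3.060 − 1) × 262 = 539.72.

539.72 hours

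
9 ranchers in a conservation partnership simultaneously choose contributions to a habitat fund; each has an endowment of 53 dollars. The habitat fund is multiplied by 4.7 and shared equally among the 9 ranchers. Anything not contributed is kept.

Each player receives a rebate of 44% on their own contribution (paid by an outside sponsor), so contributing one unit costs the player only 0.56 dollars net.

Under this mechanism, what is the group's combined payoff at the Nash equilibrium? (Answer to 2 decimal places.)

With the mechanism, a contributed unit returns (4.7/9) / 0.56 = 0.9325 per unit of net cost — still below 1 — so contributing 0 remains dominant for every player.
At the Nash equilibrium no one contributes; group total payoff = 9 × 53 = 477.

477.00 dollars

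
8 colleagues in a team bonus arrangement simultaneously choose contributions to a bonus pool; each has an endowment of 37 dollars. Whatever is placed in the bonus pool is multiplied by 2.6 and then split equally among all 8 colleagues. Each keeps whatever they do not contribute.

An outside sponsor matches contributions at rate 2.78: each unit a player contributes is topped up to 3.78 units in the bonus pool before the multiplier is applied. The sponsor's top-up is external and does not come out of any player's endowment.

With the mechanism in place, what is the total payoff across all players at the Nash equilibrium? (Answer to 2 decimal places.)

Under the mechanism each unit contributed yields 2.6 × 3.78 / 8 = 1.2285 back to its contributor per unit of net cost, which exceeds 1, making full contribution the dominant choice for everyone.
At the Nash equilibrium everyone contributes 37. Group total payoff = 2.6 × 3.78 × 296 = 2909.09.

2909.09 dollars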